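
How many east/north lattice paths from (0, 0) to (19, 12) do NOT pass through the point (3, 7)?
Number of paths = 138678645

Total paths from (0, 0) to (19, 12): C(31, 19) = 141120525. Paths through (3, 7): (paths (0, 0) → (3, 7)) × (paths (3, 7) → (19, 12)) = C(10, 3) · C(21, 16) = 120 · 20349 = 2441880. Avoidance count = 141120525 − 2441880 = 138678645.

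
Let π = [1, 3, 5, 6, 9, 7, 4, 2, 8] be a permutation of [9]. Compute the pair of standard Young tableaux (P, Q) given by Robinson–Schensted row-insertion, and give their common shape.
P = [1, 2, 4, 6, 7, 8] / [3] / [5] / [9];  Q = [1, 2, 3, 4, 5, 9] / [6] / [7] / [8];  common shape = (6, 1, 1, 1)

Row-insert the values π_1, π_2, … into P one at a time, bumping the leftmost entry strictly greater than the inserted value down to the next row. The recording tableau Q records, in position (i, j), the step at which that cell was added to P.
  Insert 1 (step 1): P = [1];  Q = [1]
  Insert 3 (step 2): P = [1, 3];  Q = [1, 2]
  Insert 5 (step 3): P = [1, 3, 5];  Q = [1, 2, 3]
  Insert 6 (step 4): P = [1, 3, 5, 6];  Q = [1, 2, 3, 4]
  Insert 9 (step 5): P = [1, 3, 5, 6, 9];  Q = [1, 2, 3, 4, 5]
  Insert 7 (step 6): P = [1, 3, 5, 6, 7] / [9];  Q = [1, 2, 3, 4, 5] / [6]
  Insert 4 (step 7): P = [1, 3, 4, 6, 7] / [5] / [9];  Q = [1, 2, 3, 4, 5] / [6] / [7]
  Insert 2 (step 8): P = [1, 2, 4, 6, 7] / [3] / [5] / [9];  Q = [1, 2, 3, 4, 5] / [6] / [7] / [8]
  Insert 8 (step 9): P = [1, 2, 4, 6, 7, 8] / [3] / [5] / [9];  Q = [1, 2, 3, 4, 5, 9] / [6] / [7] / [8]
Final shape: (6, 1, 1, 1).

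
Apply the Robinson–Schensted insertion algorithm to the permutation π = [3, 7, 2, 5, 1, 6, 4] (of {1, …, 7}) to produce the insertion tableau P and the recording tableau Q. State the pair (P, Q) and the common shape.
P = [1, 4, 6] / [2, 5] / [3, 7];  Q = [1, 2, 6] / [3, 4] / [5, 7];  common shape = (3, 2, 2)

Row-insert the values π_1, π_2, … into P one at a time, bumping the leftmost entry strictly greater than the inserted value down to the next row. The recording tableau Q records, in position (i, j), the step at which that cell was added to P.
  Insert 3 (step 1): P = [3];  Q = [1]
  Insert 7 (step 2): P = [3, 7];  Q = [1, 2]
  Insert 2 (step 3): P = [2, 7] / [3];  Q = [1, 2] / [3]
  Insert 5 (step 4): P = [2, 5] / [3, 7];  Q = [1, 2] / [3, 4]
  Insert 1 (step 5): P = [1, 5] / [2, 7] / [3];  Q = [1, 2] / [3, 4] / [5]
  Insert 6 (step 6): P = [1, 5, 6] / [2, 7] / [3];  Q = [1, 2, 6] / [3, 4] / [5]
  Insert 4 (step 7): P = [1, 4, 6] / [2, 5] / [3, 7];  Q = [1, 2, 6] / [3, 4] / [5, 7]
Final shape: (3, 2, 2).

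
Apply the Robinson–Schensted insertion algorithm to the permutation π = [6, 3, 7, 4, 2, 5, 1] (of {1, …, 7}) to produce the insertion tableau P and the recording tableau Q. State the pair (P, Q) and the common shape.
P = [1, 4, 5] / [2, 7] / [3] / [6];  Q = [1, 3, 6] / [2, 4] / [5] / [7];  common shape = (3, 2, 1, 1)

Row-insert the values π_1, π_2, … into P one at a time, bumping the leftmost entry strictly greater than the inserted value down to the next row. The recording tableau Q records, in position (i, j), the step at which that cell was added to P.
  Insert 6 (step 1): P = [6];  Q = [1]
  Insert 3 (step 2): P = [3] / [6];  Q = [1] / [2]
  Insert 7 (step 3): P = [3, 7] / [6];  Q = [1, 3] / [2]
  Insert 4 (step 4): P = [3, 4] / [6, 7];  Q = [1, 3] / [2, 4]
  Insert 2 (step 5): P = [2, 4] / [3, 7] / [6];  Q = [1, 3] / [2, 4] / [5]
  Insert 5 (step 6): P = [2, 4, 5] / [3, 7] / [6];  Q = [1, 3, 6] / [2, 4] / [5]
  Insert 1 (step 7): P = [1, 4, 5] / [2, 7] / [3] / [6];  Q = [1, 3, 6] / [2, 4] / [5] / [7]
Final shape: (3, 2, 1, 1).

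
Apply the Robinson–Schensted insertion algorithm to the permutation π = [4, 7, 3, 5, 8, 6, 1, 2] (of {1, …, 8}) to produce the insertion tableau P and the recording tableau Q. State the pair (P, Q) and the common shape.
P = [1, 2, 6] / [3, 5, 8] / [4, 7];  Q = [1, 2, 5] / [3, 4, 6] / [7, 8];  common shape = (3, 3, 2)

Row-insert the values π_1, π_2, … into P one at a time, bumping the leftmost entry strictly greater than the inserted value down to the next row. The recording tableau Q records, in position (i, j), the step at which that cell was added to P.
  Insert 4 (step 1): P = [4];  Q = [1]
  Insert 7 (step 2): P = [4, 7];  Q = [1, 2]
  Insert 3 (step 3): P = [3, 7] / [4];  Q = [1, 2] / [3]
  Insert 5 (step 4): P = [3, 5] / [4, 7];  Q = [1, 2] / [3, 4]
  Insert 8 (step 5): P = [3, 5, 8] / [4, 7];  Q = [1, 2, 5] / [3, 4]
  Insert 6 (step 6): P = [3, 5, 6] / [4, 7, 8];  Q = [1, 2, 5] / [3, 4, 6]
  Insert 1 (step 7): P = [1, 5, 6] / [3, 7, 8] / [4];  Q = [1, 2, 5] / [3, 4, 6] / [7]
  Insert 2 (step 8): P = [1, 2, 6] / [3, 5, 8] / [4, 7];  Q = [1, 2, 5] / [3, 4, 6] / [7, 8]
Final shape: (3, 3, 2).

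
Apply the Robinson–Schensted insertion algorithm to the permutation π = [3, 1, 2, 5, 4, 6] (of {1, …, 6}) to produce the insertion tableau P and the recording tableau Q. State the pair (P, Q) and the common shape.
P = [1, 2, 4, 6] / [3, 5];  Q = [1, 3, 4, 6] / [2, 5];  common shape = (4, 2)

Row-insert the values π_1, π_2, … into P one at a time, bumping the leftmost entry strictly greater than the inserted value down to the next row. The recording tableau Q records, in position (i, j), the step at which that cell was added to P.
  Insert 3 (step 1): P = [3];  Q = [1]
  Insert 1 (step 2): P = [1] / [3];  Q = [1] / [2]
  Insert 2 (step 3): P = [1, 2] / [3];  Q = [1, 3] / [2]
  Insert 5 (step 4): P = [1, 2, 5] / [3];  Q = [1, 3, 4] / [2]
  Insert 4 (step 5): P = [1, 2, 4] / [3, 5];  Q = [1, 3, 4] / [2, 5]
  Insert 6 (step 6): P = [1, 2, 4, 6] / [3, 5];  Q = [1, 3, 4, 6] / [2, 5]
Final shape: (4, 2).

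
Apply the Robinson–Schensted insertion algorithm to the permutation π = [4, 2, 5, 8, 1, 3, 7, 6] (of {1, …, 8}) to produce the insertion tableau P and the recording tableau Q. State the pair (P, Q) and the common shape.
P = [1, 3, 6] / [2, 5, 7] / [4, 8];  Q = [1, 3, 4] / [2, 6, 7] / [5, 8];  common shape = (3, 3, 2)

Row-insert the values π_1, π_2, … into P one at a time, bumping the leftmost entry strictly greater than the inserted value down to the next row. The recording tableau Q records, in position (i, j), the step at which that cell was added to P.
  Insert 4 (step 1): P = [4];  Q = [1]
  Insert 2 (step 2): P = [2] / [4];  Q = [1] / [2]
  Insert 5 (step 3): P = [2, 5] / [4];  Q = [1, 3] / [2]
  Insert 8 (step 4): P = [2, 5, 8] / [4];  Q = [1, 3, 4] / [2]
  Insert 1 (step 5): P = [1, 5, 8] / [2] / [4];  Q = [1, 3, 4] / [2] / [5]
  Insert 3 (step 6): P = [1, 3, 8] / [2, 5] / [4];  Q = [1, 3, 4] / [2, 6] / [5]
  Insert 7 (step 7): P = [1, 3, 7] / [2, 5, 8] / [4];  Q = [1, 3, 4] / [2, 6, 7] / [5]
  Insert 6 (step 8): P = [1, 3, 6] / [2, 5, 7] / [4, 8];  Q = [1, 3, 4] / [2, 6, 7] / [5, 8]
Final shape: (3, 3, 2).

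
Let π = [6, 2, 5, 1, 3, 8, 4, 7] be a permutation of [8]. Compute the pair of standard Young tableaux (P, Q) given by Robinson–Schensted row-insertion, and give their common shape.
P = [1, 3, 4, 7] / [2, 5, 8] / [6];  Q = [1, 3, 6, 8] / [2, 5, 7] / [4];  common shape = (4, 3, 1)

Row-insert the values π_1, π_2, … into P one at a time, bumping the leftmost entry strictly greater than the inserted value down to the next row. The recording tableau Q records, in position (i, j), the step at which that cell was added to P.
  Insert 6 (step 1): P = [6];  Q = [1]
  Insert 2 (step 2): P = [2] / [6];  Q = [1] / [2]
  Insert 5 (step 3): P = [2, 5] / [6];  Q = [1, 3] / [2]
  Insert 1 (step 4): P = [1, 5] / [2] / [6];  Q = [1, 3] / [2] / [4]
  Insert 3 (step 5): P = [1, 3] / [2, 5] / [6];  Q = [1, 3] / [2, 5] / [4]
  Insert 8 (step 6): P = [1, 3, 8] / [2, 5] / [6];  Q = [1, 3, 6] / [2, 5] / [4]
  Insert 4 (step 7): P = [1, 3, 4] / [2, 5, 8] / [6];  Q = [1, 3, 6] / [2, 5, 7] / [4]
  Insert 7 (step 8): P = [1, 3, 4, 7] / [2, 5, 8] / [6];  Q = [1, 3, 6, 8] / [2, 5, 7] / [4]
Final shape: (4, 3, 1).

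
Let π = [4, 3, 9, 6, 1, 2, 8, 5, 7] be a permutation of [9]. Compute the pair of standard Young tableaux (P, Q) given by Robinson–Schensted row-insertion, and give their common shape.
P = [1, 2, 5, 7] / [3, 6, 8] / [4, 9];  Q = [1, 3, 7, 9] / [2, 4, 8] / [5, 6];  common shape = (4, 3, 2)

Row-insert the values π_1, π_2, … into P one at a time, bumping the leftmost entry strictly greater than the inserted value down to the next row. The recording tableau Q records, in position (i, j), the step at which that cell was added to P.
  Insert 4 (step 1): P = [4];  Q = [1]
  Insert 3 (step 2): P = [3] / [4];  Q = [1] / [2]
  Insert 9 (step 3): P = [3, 9] / [4];  Q = [1, 3] / [2]
  Insert 6 (step 4): P = [3, 6] / [4, 9];  Q = [1, 3] / [2, 4]
  Insert 1 (step 5): P = [1, 6] / [3, 9] / [4];  Q = [1, 3] / [2, 4] / [5]
  Insert 2 (step 6): P = [1, 2] / [3, 6] / [4, 9];  Q = [1, 3] / [2, 4] / [5, 6]
  Insert 8 (step 7): P = [1, 2, 8] / [3, 6] / [4, 9];  Q = [1, 3, 7] / [2, 4] / [5, 6]
  Insert 5 (step 8): P = [1, 2, 5] / [3, 6, 8] / [4, 9];  Q = [1, 3, 7] / [2, 4, 8] / [5, 6]
  Insert 7 (step 9): P = [1, 2, 5, 7] / [3, 6, 8] / [4, 9];  Q = [1, 3, 7, 9] / [2, 4, 8] / [5, 6]
Final shape: (4, 3, 2).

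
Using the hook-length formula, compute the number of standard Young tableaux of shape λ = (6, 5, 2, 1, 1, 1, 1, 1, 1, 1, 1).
# SYT of shape (6, 5, 2, 1, 1, 1, 1, 1, 1, 1, 1) = 44895708

Hook-length formula: f^λ = n! / Π hook(c), product over all cells c of the Young diagram. For λ = (6, 5, 2, 1, 1, 1, 1, 1, 1, 1, 1), n = 21 boxes. Hook lengths by row (left-to-right, top-to-bottom): [16, 7, 5, 4, 3, 1]; [14, 5, 3, 2, 1]; [10, 1]; [8]; [7]; [6]; [5]; [4]; [3]; [2]; [1]. Product of hooks = 1137991680000. So f^λ = 21! / 1137991680000 = 51090942171709440000 / 1137991680000 = 44895708.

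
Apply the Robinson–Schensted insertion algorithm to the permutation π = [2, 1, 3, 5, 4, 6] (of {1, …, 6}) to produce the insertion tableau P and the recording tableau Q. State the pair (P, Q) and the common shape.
P = [1, 3, 4, 6] / [2, 5];  Q = [1, 3, 4, 6] / [2, 5];  common shape = (4, 2)

Row-insert the values π_1, π_2, … into P one at a time, bumping the leftmost entry strictly greater than the inserted value down to the next row. The recording tableau Q records, in position (i, j), the step at which that cell was added to P.
  Insert 2 (step 1): P = [2];  Q = [1]
  Insert 1 (step 2): P = [1] / [2];  Q = [1] / [2]
  Insert 3 (step 3): P = [1, 3] / [2];  Q = [1, 3] / [2]
  Insert 5 (step 4): P = [1, 3, 5] / [2];  Q = [1, 3, 4] / [2]
  Insert 4 (step 5): P = [1, 3, 4] / [2, 5];  Q = [1, 3, 4] / [2, 5]
  Insert 6 (step 6): P = [1, 3, 4, 6] / [2, 5];  Q = [1, 3, 4, 6] / [2, 5]
Final shape: (4, 2).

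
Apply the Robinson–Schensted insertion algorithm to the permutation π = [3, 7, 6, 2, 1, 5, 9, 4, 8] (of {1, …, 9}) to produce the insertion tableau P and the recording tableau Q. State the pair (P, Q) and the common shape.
P = [1, 4, 8] / [2, 5, 9] / [3, 6] / [7];  Q = [1, 2, 7] / [3, 6, 9] / [4, 8] / [5];  common shape = (3, 3, 2, 1)

Row-insert the values π_1, π_2, … into P one at a time, bumping the leftmost entry strictly greater than the inserted value down to the next row. The recording tableau Q records, in position (i, j), the step at which that cell was added to P.
  Insert 3 (step 1): P = [3];  Q = [1]
  Insert 7 (step 2): P = [3, 7];  Q = [1, 2]
  Insert 6 (step 3): P = [3, 6] / [7];  Q = [1, 2] / [3]
  Insert 2 (step 4): P = [2, 6] / [3] / [7];  Q = [1, 2] / [3] / [4]
  Insert 1 (step 5): P = [1, 6] / [2] / [3] / [7];  Q = [1, 2] / [3] / [4] / [5]
  Insert 5 (step 6): P = [1, 5] / [2, 6] / [3] / [7];  Q = [1, 2] / [3, 6] / [4] / [5]
  Insert 9 (step 7): P = [1, 5, 9] / [2, 6] / [3] / [7];  Q = [1, 2, 7] / [3, 6] / [4] / [5]
  Insert 4 (step 8): P = [1, 4, 9] / [2, 5] / [3, 6] / [7];  Q = [1, 2, 7] / [3, 6] / [4, 8] / [5]
  Insert 8 (step 9): P = [1, 4, 8] / [2, 5, 9] / [3, 6] / [7];  Q = [1, 2, 7] / [3, 6, 9] / [4, 8] / [5]
Final shape: (3, 3, 2, 1).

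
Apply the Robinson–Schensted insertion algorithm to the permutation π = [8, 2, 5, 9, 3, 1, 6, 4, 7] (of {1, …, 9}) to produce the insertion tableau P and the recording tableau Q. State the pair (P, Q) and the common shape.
P = [1, 3, 4, 7] / [2, 6] / [5, 9] / [8];  Q = [1, 3, 4, 9] / [2, 7] / [5, 8] / [6];  common shape = (4, 2, 2, 1)

Row-insert the values π_1, π_2, … into P one at a time, bumping the leftmost entry strictly greater than the inserted value down to the next row. The recording tableau Q records, in position (i, j), the step at which that cell was added to P.
  Insert 8 (step 1): P = [8];  Q = [1]
  Insert 2 (step 2): P = [2] / [8];  Q = [1] / [2]
  Insert 5 (step 3): P = [2, 5] / [8];  Q = [1, 3] / [2]
  Insert 9 (step 4): P = [2, 5, 9] / [8];  Q = [1, 3, 4] / [2]
  Insert 3 (step 5): P = [2, 3, 9] / [5] / [8];  Q = [1, 3, 4] / [2] / [5]
  Insert 1 (step 6): P = [1, 3, 9] / [2] / [5] / [8];  Q = [1, 3, 4] / [2] / [5] / [6]
  Insert 6 (step 7): P = [1, 3, 6] / [2, 9] / [5] / [8];  Q = [1, 3, 4] / [2, 7] / [5] / [6]
  Insert 4 (step 8): P = [1, 3, 4] / [2, 6] / [5, 9] / [8];  Q = [1, 3, 4] / [2, 7] / [5, 8] / [6]
  Insert 7 (step 9): P = [1, 3, 4, 7] / [2, 6] / [5, 9] / [8];  Q = [1, 3, 4, 9] / [2, 7] / [5, 8] / [6]
Final shape: (4, 2, 2, 1).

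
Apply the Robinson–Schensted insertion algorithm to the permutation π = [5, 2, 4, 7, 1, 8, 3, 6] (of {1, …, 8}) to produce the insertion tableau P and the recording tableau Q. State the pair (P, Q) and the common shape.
P = [1, 3, 6, 8] / [2, 4, 7] / [5];  Q = [1, 3, 4, 6] / [2, 7, 8] / [5];  common shape = (4, 3, 1)

Row-insert the values π_1, π_2, … into P one at a time, bumping the leftmost entry strictly greater than the inserted value down to the next row. The recording tableau Q records, in position (i, j), the step at which that cell was added to P.
  Insert 5 (step 1): P = [5];  Q = [1]
  Insert 2 (step 2): P = [2] / [5];  Q = [1] / [2]
  Insert 4 (step 3): P = [2, 4] / [5];  Q = [1, 3] / [2]
  Insert 7 (step 4): P = [2, 4, 7] / [5];  Q = [1, 3, 4] / [2]
  Insert 1 (step 5): P = [1, 4, 7] / [2] / [5];  Q = [1, 3, 4] / [2] / [5]
  Insert 8 (step 6): P = [1, 4, 7, 8] / [2] / [5];  Q = [1, 3, 4, 6] / [2] / [5]
  Insert 3 (step 7): P = [1, 3, 7, 8] / [2, 4] / [5];  Q = [1, 3, 4, 6] / [2, 7] / [5]
  Insert 6 (step 8): P = [1, 3, 6, 8] / [2, 4, 7] / [5];  Q = [1, 3, 4, 6] / [2, 7, 8] / [5]
Final shape: (4, 3, 1).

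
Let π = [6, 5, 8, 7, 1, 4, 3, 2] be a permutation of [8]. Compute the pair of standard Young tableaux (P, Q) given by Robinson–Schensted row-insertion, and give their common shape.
P = [1, 2] / [3, 7] / [4, 8] / [5] / [6];  Q = [1, 3] / [2, 4] / [5, 6] / [7] / [8];  common shape = (2, 2, 2, 1, 1)

Row-insert the values π_1, π_2, … into P one at a time, bumping the leftmost entry strictly greater than the inserted value down to the next row. The recording tableau Q records, in position (i, j), the step at which that cell was added to P.
  Insert 6 (step 1): P = [6];  Q = [1]
  Insert 5 (step 2): P = [5] / [6];  Q = [1] / [2]
  Insert 8 (step 3): P = [5, 8] / [6];  Q = [1, 3] / [2]
  Insert 7 (step 4): P = [5, 7] / [6, 8];  Q = [1, 3] / [2, 4]
  Insert 1 (step 5): P = [1, 7] / [5, 8] / [6];  Q = [1, 3] / [2, 4] / [5]
  Insert 4 (step 6): P = [1, 4] / [5, 7] / [6, 8];  Q = [1, 3] / [2, 4] / [5, 6]
  Insert 3 (step 7): P = [1, 3] / [4, 7] / [5, 8] / [6];  Q = [1, 3] / [2, 4] / [5, 6] / [7]
  Insert 2 (step 8): P = [1, 2] / [3, 7] / [4, 8] / [5] / [6];  Q = [1, 3] / [2, 4] / [5, 6] / [7] / [8]
Final shape: (2, 2, 2, 1, 1).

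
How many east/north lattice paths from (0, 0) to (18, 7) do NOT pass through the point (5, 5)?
Number of paths = 454240

Total paths from (0, 0) to (18, 7): C(25, 18) = 480700. Paths through (5, 5): (paths (0, 0) → (5, 5)) × (paths (5, 5) → (18, 7)) = C(10, 5) · C(15, 13) = 252 · 105 = 26460. Avoidance count = 480700 − 26460 = 454240.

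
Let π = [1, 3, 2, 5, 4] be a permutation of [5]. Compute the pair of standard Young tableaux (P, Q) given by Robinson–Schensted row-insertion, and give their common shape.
P = [1, 2, 4] / [3, 5];  Q = [1, 2, 4] / [3, 5];  common shape = (3, 2)

Row-insert the values π_1, π_2, … into P one at a time, bumping the leftmost entry strictly greater than the inserted value down to the next row. The recording tableau Q records, in position (i, j), the step at which that cell was added to P.
  Insert 1 (step 1): P = [1];  Q = [1]
  Insert 3 (step 2): P = [1, 3];  Q = [1, 2]
  Insert 2 (step 3): P = [1, 2] / [3];  Q = [1, 2] / [3]
  Insert 5 (step 4): P = [1, 2, 5] / [3];  Q = [1, 2, 4] / [3]
  Insert 4 (step 5): P = [1, 2, 4] / [3, 5];  Q = [1, 2, 4] / [3, 5]
Final shape: (3, 2).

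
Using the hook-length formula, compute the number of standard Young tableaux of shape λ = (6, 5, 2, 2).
# SYT of shape (6, 5, 2, 2) = 100100

Hook-length formula: f^λ = n! / Π hook(c), product over all cells c of the Young diagram. For λ = (6, 5, 2, 2), n = 15 boxes. Hook lengths by row (left-to-right, top-to-bottom): [9, 8, 5, 4, 3, 1]; [7, 6, 3, 2, 1]; [3, 2]; [2, 1]. Product of hooks = 13063680. So f^λ = 15! / 13063680 = 1307674368000 / 13063680 = 100100.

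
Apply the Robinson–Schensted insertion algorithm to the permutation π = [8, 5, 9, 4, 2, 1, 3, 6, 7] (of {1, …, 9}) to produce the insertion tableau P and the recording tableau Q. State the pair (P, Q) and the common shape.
P = [1, 3, 6, 7] / [2, 9] / [4] / [5] / [8];  Q = [1, 3, 8, 9] / [2, 7] / [4] / [5] / [6];  common shape = (4, 2, 1, 1, 1)

Row-insert the values π_1, π_2, … into P one at a time, bumping the leftmost entry strictly greater than the inserted value down to the next row. The recording tableau Q records, in position (i, j), the step at which that cell was added to P.
  Insert 8 (step 1): P = [8];  Q = [1]
  Insert 5 (step 2): P = [5] / [8];  Q = [1] / [2]
  Insert 9 (step 3): P = [5, 9] / [8];  Q = [1, 3] / [2]
  Insert 4 (step 4): P = [4, 9] / [5] / [8];  Q = [1, 3] / [2] / [4]
  Insert 2 (step 5): P = [2, 9] / [4] / [5] / [8];  Q = [1, 3] / [2] / [4] / [5]
  Insert 1 (step 6): P = [1, 9] / [2] / [4] / [5] / [8];  Q = [1, 3] / [2] / [4] / [5] / [6]
  Insert 3 (step 7): P = [1, 3] / [2, 9] / [4] / [5] / [8];  Q = [1, 3] / [2, 7] / [4] / [5] / [6]
  Insert 6 (step 8): P = [1, 3, 6] / [2, 9] / [4] / [5] / [8];  Q = [1, 3, 8] / [2, 7] / [4] / [5] / [6]
  Insert 7 (step 9): P = [1, 3, 6, 7] / [2, 9] / [4] / [5] / [8];  Q = [1, 3, 8, 9] / [2, 7] / [4] / [5] / [6]
Final shape: (4, 2, 1, 1, 1).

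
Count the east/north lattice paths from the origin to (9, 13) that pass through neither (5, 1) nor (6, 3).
Number of paths = 467624

Inclusion–exclusion. Total paths: C(22, 9) = 497420. Through P₁: C(6, 5)·C(16, 4) = 10920. Through P₂: C(9, 6)·C(13, 3) = 24024. Since P₁ is strictly southwest of P₂, a monotone path through both must visit P₁ then P₂; paths through both = C(6, 5)·C(3, 1)·C(13, 3) = 5148. Avoid both = 497420 − 10920 − 24024 + 5148 = 467624.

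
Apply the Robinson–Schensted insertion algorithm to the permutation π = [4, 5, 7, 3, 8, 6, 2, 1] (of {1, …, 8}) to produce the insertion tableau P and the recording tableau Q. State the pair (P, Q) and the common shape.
P = [1, 5, 6, 8] / [2, 7] / [3] / [4];  Q = [1, 2, 3, 5] / [4, 6] / [7] / [8];  common shape = (4, 2, 1, 1)

Row-insert the values π_1, π_2, … into P one at a time, bumping the leftmost entry strictly greater than the inserted value down to the next row. The recording tableau Q records, in position (i, j), the step at which that cell was added to P.
  Insert 4 (step 1): P = [4];  Q = [1]
  Insert 5 (step 2): P = [4, 5];  Q = [1, 2]
  Insert 7 (step 3): P = [4, 5, 7];  Q = [1, 2, 3]
  Insert 3 (step 4): P = [3, 5, 7] / [4];  Q = [1, 2, 3] / [4]
  Insert 8 (step 5): P = [3, 5, 7, 8] / [4];  Q = [1, 2, 3, 5] / [4]
  Insert 6 (step 6): P = [3, 5, 6, 8] / [4, 7];  Q = [1, 2, 3, 5] / [4, 6]
  Insert 2 (step 7): P = [2, 5, 6, 8] / [3, 7] / [4];  Q = [1, 2, 3, 5] / [4, 6] / [7]
  Insert 1 (step 8): P = [1, 5, 6, 8] / [2, 7] / [3] / [4];  Q = [1, 2, 3, 5] / [4, 6] / [7] / [8]
Final shape: (4, 2, 1, 1).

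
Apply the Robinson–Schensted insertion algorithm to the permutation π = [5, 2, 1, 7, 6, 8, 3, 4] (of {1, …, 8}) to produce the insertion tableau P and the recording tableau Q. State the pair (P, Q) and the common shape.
P = [1, 3, 4] / [2, 6, 8] / [5, 7];  Q = [1, 4, 6] / [2, 5, 8] / [3, 7];  common shape = (3, 3, 2)

Row-insert the values π_1, π_2, … into P one at a time, bumping the leftmost entry strictly greater than the inserted value down to the next row. The recording tableau Q records, in position (i, j), the step at which that cell was added to P.
  Insert 5 (step 1): P = [5];  Q = [1]
  Insert 2 (step 2): P = [2] / [5];  Q = [1] / [2]
  Insert 1 (step 3): P = [1] / [2] / [5];  Q = [1] / [2] / [3]
  Insert 7 (step 4): P = [1, 7] / [2] / [5];  Q = [1, 4] / [2] / [3]
  Insert 6 (step 5): P = [1, 6] / [2, 7] / [5];  Q = [1, 4] / [2, 5] / [3]
  Insert 8 (step 6): P = [1, 6, 8] / [2, 7] / [5];  Q = [1, 4, 6] / [2, 5] / [3]
  Insert 3 (step 7): P = [1, 3, 8] / [2, 6] / [5, 7];  Q = [1, 4, 6] / [2, 5] / [3, 7]
  Insert 4 (step 8): P = [1, 3, 4] / [2, 6, 8] / [5, 7];  Q = [1, 4, 6] / [2, 5, 8] / [3, 7]
Final shape: (3, 3, 2).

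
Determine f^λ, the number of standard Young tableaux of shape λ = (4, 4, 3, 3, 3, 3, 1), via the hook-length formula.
# SYT of shape (4, 4, 3, 3, 3, 3, 1) = 49884120

Hook-length formula: f^λ = n! / Π hook(c), product over all cells c of the Young diagram. For λ = (4, 4, 3, 3, 3, 3, 1), n = 21 boxes. Hook lengths by row (left-to-right, top-to-bottom): [10, 8, 7, 2]; [9, 7, 6, 1]; [7, 5, 4]; [6, 4, 3]; [5, 3, 2]; [4, 2, 1]; [1]. Product of hooks = 1024192512000. So f^λ = 21! / 1024192512000 = 51090942171709440000 / 1024192512000 = 49884120.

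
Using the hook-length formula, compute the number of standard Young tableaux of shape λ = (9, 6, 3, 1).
# SYT of shape (9, 6, 3, 1) = 7759752

Hook-length formula: f^λ = n! / Π hook(c), product over all cells c of the Young diagram. For λ = (9, 6, 3, 1), n = 19 boxes. Hook lengths by row (left-to-right, top-to-bottom): [12, 10, 9, 7, 6, 5, 3, 2, 1]; [8, 6, 5, 3, 2, 1]; [4, 2, 1]; [1]. Product of hooks = 15676416000. So f^λ = 19! / 15676416000 = 121645100408832000 / 15676416000 = 7759752.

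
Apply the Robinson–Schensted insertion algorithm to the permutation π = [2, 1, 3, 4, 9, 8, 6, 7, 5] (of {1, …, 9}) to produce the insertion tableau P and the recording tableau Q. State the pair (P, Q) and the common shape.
P = [1, 3, 4, 5, 7] / [2, 6] / [8] / [9];  Q = [1, 3, 4, 5, 8] / [2, 6] / [7] / [9];  common shape = (5, 2, 1, 1)

Row-insert the values π_1, π_2, … into P one at a time, bumping the leftmost entry strictly greater than the inserted value down to the next row. The recording tableau Q records, in position (i, j), the step at which that cell was added to P.
  Insert 2 (step 1): P = [2];  Q = [1]
  Insert 1 (step 2): P = [1] / [2];  Q = [1] / [2]
  Insert 3 (step 3): P = [1, 3] / [2];  Q = [1, 3] / [2]
  Insert 4 (step 4): P = [1, 3, 4] / [2];  Q = [1, 3, 4] / [2]
  Insert 9 (step 5): P = [1, 3, 4, 9] / [2];  Q = [1, 3, 4, 5] / [2]
  Insert 8 (step 6): P = [1, 3, 4, 8] / [2, 9];  Q = [1, 3, 4, 5] / [2, 6]
  Insert 6 (step 7): P = [1, 3, 4, 6] / [2, 8] / [9];  Q = [1, 3, 4, 5] / [2, 6] / [7]
  Insert 7 (step 8): P = [1, 3, 4, 6, 7] / [2, 8] / [9];  Q = [1, 3, 4, 5, 8] / [2, 6] / [7]
  Insert 5 (step 9): P = [1, 3, 4, 5, 7] / [2, 6] / [8] / [9];  Q = [1, 3, 4, 5, 8] / [2, 6] / [7] / [9]
Final shape: (5, 2, 1, 1).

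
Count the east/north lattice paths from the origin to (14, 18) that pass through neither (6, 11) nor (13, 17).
Number of paths = 194750772

Inclusion–exclusion. Total paths: C(32, 14) = 471435600. Through P₁: C(17, 6)·C(15, 8) = 79639560. Through P₂: C(30, 13)·C(2, 1) = 239519700. Since P₁ is strictly southwest of P₂, a monotone path through both must visit P₁ then P₂; paths through both = C(17, 6)·C(13, 7)·C(2, 1) = 42474432. Avoid both = 471435600 − 79639560 − 239519700 + 42474432 = 194750772.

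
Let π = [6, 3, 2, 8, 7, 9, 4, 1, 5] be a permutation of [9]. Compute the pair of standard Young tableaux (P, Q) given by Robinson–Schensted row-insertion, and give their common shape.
P = [1, 4, 5] / [2, 7, 9] / [3, 8] / [6];  Q = [1, 4, 6] / [2, 5, 9] / [3, 7] / [8];  common shape = (3, 3, 2, 1)

Row-insert the values π_1, π_2, … into P one at a time, bumping the leftmost entry strictly greater than the inserted value down to the next row. The recording tableau Q records, in position (i, j), the step at which that cell was added to P.
  Insert 6 (step 1): P = [6];  Q = [1]
  Insert 3 (step 2): P = [3] / [6];  Q = [1] / [2]
  Insert 2 (step 3): P = [2] / [3] / [6];  Q = [1] / [2] / [3]
  Insert 8 (step 4): P = [2, 8] / [3] / [6];  Q = [1, 4] / [2] / [3]
  Insert 7 (step 5): P = [2, 7] / [3, 8] / [6];  Q = [1, 4] / [2, 5] / [3]
  Insert 9 (step 6): P = [2, 7, 9] / [3, 8] / [6];  Q = [1, 4, 6] / [2, 5] / [3]
  Insert 4 (step 7): P = [2, 4, 9] / [3, 7] / [6, 8];  Q = [1, 4, 6] / [2, 5] / [3, 7]
  Insert 1 (step 8): P = [1, 4, 9] / [2, 7] / [3, 8] / [6];  Q = [1, 4, 6] / [2, 5] / [3, 7] / [8]
  Insert 5 (step 9): P = [1, 4, 5] / [2, 7, 9] / [3, 8] / [6];  Q = [1, 4, 6] / [2, 5, 9] / [3, 7] / [8]
Final shape: (3, 3, 2, 1).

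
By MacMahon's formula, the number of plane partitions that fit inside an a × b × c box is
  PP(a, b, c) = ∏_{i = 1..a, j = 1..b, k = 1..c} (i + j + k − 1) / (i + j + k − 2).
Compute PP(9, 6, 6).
PP(9, 6, 6) = 6062460972064640

Evaluate the triple product over i = 1..9, j = 1..6, k = 1..6. The factors are (2/1) · (3/2) · (4/3) · (5/4) · (6/5) · (7/6) · (3/2) · (4/3) · … (324 factors total). The numerators and denominators telescope so the product is an integer; carrying out the multiplication exactly gives PP(9, 6, 6) = 6062460972064640.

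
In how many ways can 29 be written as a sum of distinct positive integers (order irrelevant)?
q(29) = 256

A partition into distinct parts is a strictly decreasing sequence summing to n. The recurrence d(n, m) = d(n, m−1) + d(n−m, m−1) (use part m at most once) with q(n) = d(n, n) gives q(29) = 256. (Euler's theorem: # distinct-part partitions = # odd-part partitions.)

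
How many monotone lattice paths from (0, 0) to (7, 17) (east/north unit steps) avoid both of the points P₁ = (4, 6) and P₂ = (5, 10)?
Number of paths = 199356

Inclusion–exclusion. Total paths: C(24, 7) = 346104. Through P₁: C(10, 4)·C(14, 3) = 76440. Through P₂: C(15, 5)·C(9, 2) = 108108. Since P₁ is strictly southwest of P₂, a monotone path through both must visit P₁ then P₂; paths through both = C(10, 4)·C(5, 1)·C(9, 2) = 37800. Avoid both = 346104 − 76440 − 108108 + 37800 = 199356.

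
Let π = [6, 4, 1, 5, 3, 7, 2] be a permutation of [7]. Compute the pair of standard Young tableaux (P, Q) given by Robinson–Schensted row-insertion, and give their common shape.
P = [1, 2, 7] / [3, 5] / [4] / [6];  Q = [1, 4, 6] / [2, 5] / [3] / [7];  common shape = (3, 2, 1, 1)

Row-insert the values π_1, π_2, … into P one at a time, bumping the leftmost entry strictly greater than the inserted value down to the next row. The recording tableau Q records, in position (i, j), the step at which that cell was added to P.
  Insert 6 (step 1): P = [6];  Q = [1]
  Insert 4 (step 2): P = [4] / [6];  Q = [1] / [2]
  Insert 1 (step 3): P = [1] / [4] / [6];  Q = [1] / [2] / [3]
  Insert 5 (step 4): P = [1, 5] / [4] / [6];  Q = [1, 4] / [2] / [3]
  Insert 3 (step 5): P = [1, 3] / [4, 5] / [6];  Q = [1, 4] / [2, 5] / [3]
  Insert 7 (step 6): P = [1, 3, 7] / [4, 5] / [6];  Q = [1, 4, 6] / [2, 5] / [3]
  Insert 2 (step 7): P = [1, 2, 7] / [3, 5] / [4] / [6];  Q = [1, 4, 6] / [2, 5] / [3] / [7]
Final shape: (3, 2, 1, 1).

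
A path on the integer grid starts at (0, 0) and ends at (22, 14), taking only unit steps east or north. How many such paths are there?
Number of paths = 3796297200

A monotone lattice path from (0, 0) to (22, 14) consists of 22 east steps and 14 north steps in some order, so it is determined by which 22 of the 36 steps are east. The count is C(36, 22) = 3796297200.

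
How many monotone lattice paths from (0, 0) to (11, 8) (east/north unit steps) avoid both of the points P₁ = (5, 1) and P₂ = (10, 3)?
Number of paths = 64326

Inclusion–exclusion. Total paths: C(19, 11) = 75582. Through P₁: C(6, 5)·C(13, 6) = 10296. Through P₂: C(13, 10)·C(6, 1) = 1716. Since P₁ is strictly southwest of P₂, a monotone path through both must visit P₁ then P₂; paths through both = C(6, 5)·C(7, 5)·C(6, 1) = 756. Avoid both = 75582 − 10296 − 1716 + 756 = 64326.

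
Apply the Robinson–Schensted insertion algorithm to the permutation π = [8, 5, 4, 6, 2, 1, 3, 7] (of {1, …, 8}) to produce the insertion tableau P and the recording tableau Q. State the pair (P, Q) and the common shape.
P = [1, 3, 7] / [2, 6] / [4] / [5] / [8];  Q = [1, 4, 8] / [2, 7] / [3] / [5] / [6];  common shape = (3, 2, 1, 1, 1)

Row-insert the values π_1, π_2, … into P one at a time, bumping the leftmost entry strictly greater than the inserted value down to the next row. The recording tableau Q records, in position (i, j), the step at which that cell was added to P.
  Insert 8 (step 1): P = [8];  Q = [1]
  Insert 5 (step 2): P = [5] / [8];  Q = [1] / [2]
  Insert 4 (step 3): P = [4] / [5] / [8];  Q = [1] / [2] / [3]
  Insert 6 (step 4): P = [4, 6] / [5] / [8];  Q = [1, 4] / [2] / [3]
  Insert 2 (step 5): P = [2, 6] / [4] / [5] / [8];  Q = [1, 4] / [2] / [3] / [5]
  Insert 1 (step 6): P = [1, 6] / [2] / [4] / [5] / [8];  Q = [1, 4] / [2] / [3] / [5] / [6]
  Insert 3 (step 7): P = [1, 3] / [2, 6] / [4] / [5] / [8];  Q = [1, 4] / [2, 7] / [3] / [5] / [6]
  Insert 7 (step 8): P = [1, 3, 7] / [2, 6] / [4] / [5] / [8];  Q = [1, 4, 8] / [2, 7] / [3] / [5] / [6]
Final shape: (3, 2, 1, 1, 1).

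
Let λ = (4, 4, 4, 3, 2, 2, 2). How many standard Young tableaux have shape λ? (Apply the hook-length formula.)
# SYT of shape (4, 4, 4, 3, 2, 2, 2) = 90530440

Hook-length formula: f^λ = n! / Π hook(c), product over all cells c of the Young diagram. For λ = (4, 4, 4, 3, 2, 2, 2), n = 21 boxes. Hook lengths by row (left-to-right, top-to-bottom): [10, 9, 5, 3]; [9, 8, 4, 2]; [8, 7, 3, 1]; [6, 5, 1]; [4, 3]; [3, 2]; [2, 1]. Product of hooks = 564350976000. So f^λ = 21! / 564350976000 = 51090942171709440000 / 564350976000 = 90530440.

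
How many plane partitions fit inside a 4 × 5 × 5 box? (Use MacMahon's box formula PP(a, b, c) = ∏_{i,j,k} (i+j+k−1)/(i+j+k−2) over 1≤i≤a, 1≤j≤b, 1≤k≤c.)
PP(4, 5, 5) = 16818516

Evaluate the triple product over i = 1..4, j = 1..5, k = 1..5. The factors are (2/1) · (3/2) · (4/3) · (5/4) · (6/5) · (3/2) · (4/3) · (5/4) · … (100 factors total). The numerators and denominators telescope so the product is an integer; carrying out the multiplication exactly gives PP(4, 5, 5) = 16818516.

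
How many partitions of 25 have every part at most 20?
p(25, parts ≤ 20) = 1946

Use the recurrence p(n, m) = p(n, m−1) + p(n−m, m): either the largest part is < m (count p(n, m−1)) or the largest part is exactly m (remove one copy of m, count p(n−m, m)). With p(0, ·) = 1 this gives p(25, parts ≤ 20) = 1946. (By conjugating Young diagrams, this also counts partitions of 25 into at most 20 parts.)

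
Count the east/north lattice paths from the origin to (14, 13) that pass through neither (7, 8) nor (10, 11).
Number of paths = 11601540

Inclusion–exclusion. Total paths: C(27, 14) = 20058300. Through P₁: C(15, 7)·C(12, 7) = 5096520. Through P₂: C(21, 10)·C(6, 4) = 5290740. Since P₁ is strictly southwest of P₂, a monotone path through both must visit P₁ then P₂; paths through both = C(15, 7)·C(6, 3)·C(6, 4) = 1930500. Avoid both = 20058300 − 5096520 − 5290740 + 1930500 = 11601540.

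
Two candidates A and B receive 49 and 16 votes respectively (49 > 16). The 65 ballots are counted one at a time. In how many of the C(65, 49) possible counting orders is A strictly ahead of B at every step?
Strict-lead orderings = 329007937216860

Total orderings of the 65 votes with 49 for A: C(65, 49) = 648045936942300. By the Bertrand ballot formula (Cycle Lemma / reflection principle), the number of orderings in which A is strictly ahead of B throughout is (p − q)/(p + q) · C(p + q, p) = (49 − 16)/(49 + 16) · 648045936942300 = 329007937216860.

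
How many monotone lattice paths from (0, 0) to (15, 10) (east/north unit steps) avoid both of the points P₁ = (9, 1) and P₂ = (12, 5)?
Number of paths = 2891782

Inclusion–exclusion. Total paths: C(25, 15) = 3268760. Through P₁: C(10, 9)·C(15, 6) = 50050. Through P₂: C(17, 12)·C(8, 3) = 346528. Since P₁ is strictly southwest of P₂, a monotone path through both must visit P₁ then P₂; paths through both = C(10, 9)·C(7, 3)·C(8, 3) = 19600. Avoid both = 3268760 − 50050 − 346528 + 19600 = 2891782.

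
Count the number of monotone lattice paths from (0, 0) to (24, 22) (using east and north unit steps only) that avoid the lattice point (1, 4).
Number of paths = 6879807910950

Total paths from (0, 0) to (24, 22): C(46, 24) = 7890371113950. Paths through (1, 4): (paths (0, 0) → (1, 4)) × (paths (1, 4) → (24, 22)) = C(5, 1) · C(41, 23) = 5 · 202112640600 = 1010563203000. Avoidance count = 7890371113950 − 1010563203000 = 6879807910950.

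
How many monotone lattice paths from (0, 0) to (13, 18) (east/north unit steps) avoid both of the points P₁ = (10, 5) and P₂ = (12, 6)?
Number of paths = 204447180

Inclusion–exclusion. Total paths: C(31, 13) = 206253075. Through P₁: C(15, 10)·C(16, 3) = 1681680. Through P₂: C(18, 12)·C(13, 1) = 241332. Since P₁ is strictly southwest of P₂, a monotone path through both must visit P₁ then P₂; paths through both = C(15, 10)·C(3, 2)·C(13, 1) = 117117. Avoid both = 206253075 − 1681680 − 241332 + 117117 = 204447180.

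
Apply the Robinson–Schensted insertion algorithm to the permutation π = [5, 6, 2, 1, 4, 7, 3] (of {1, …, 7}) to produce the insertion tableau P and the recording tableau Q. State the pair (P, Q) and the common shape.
P = [1, 3, 7] / [2, 4] / [5, 6];  Q = [1, 2, 6] / [3, 5] / [4, 7];  common shape = (3, 2, 2)

Row-insert the values π_1, π_2, … into P one at a time, bumping the leftmost entry strictly greater than the inserted value down to the next row. The recording tableau Q records, in position (i, j), the step at which that cell was added to P.
  Insert 5 (step 1): P = [5];  Q = [1]
  Insert 6 (step 2): P = [5, 6];  Q = [1, 2]
  Insert 2 (step 3): P = [2, 6] / [5];  Q = [1, 2] / [3]
  Insert 1 (step 4): P = [1, 6] / [2] / [5];  Q = [1, 2] / [3] / [4]
  Insert 4 (step 5): P = [1, 4] / [2, 6] / [5];  Q = [1, 2] / [3, 5] / [4]
  Insert 7 (step 6): P = [1, 4, 7] / [2, 6] / [5];  Q = [1, 2, 6] / [3, 5] / [4]
  Insert 3 (step 7): P = [1, 3, 7] / [2, 4] / [5, 6];  Q = [1, 2, 6] / [3, 5] / [4, 7]
Final shape: (3, 2, 2).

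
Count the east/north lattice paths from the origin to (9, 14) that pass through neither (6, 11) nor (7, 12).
Number of paths = 415854

Inclusion–exclusion. Total paths: C(23, 9) = 817190. Through P₁: C(17, 6)·C(6, 3) = 247520. Through P₂: C(19, 7)·C(4, 2) = 302328. Since P₁ is strictly southwest of P₂, a monotone path through both must visit P₁ then P₂; paths through both = C(17, 6)·C(2, 1)·C(4, 2) = 148512. Avoid both = 817190 − 247520 − 302328 + 148512 = 415854.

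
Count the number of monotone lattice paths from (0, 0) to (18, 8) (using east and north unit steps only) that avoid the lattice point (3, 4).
Number of paths = 1426615

Total paths from (0, 0) to (18, 8): C(26, 18) = 1562275. Paths through (3, 4): (paths (0, 0) → (3, 4)) × (paths (3, 4) → (18, 8)) = C(7, 3) · C(19, 15) = 35 · 3876 = 135660. Avoidance count = 1562275 − 135660 = 1426615.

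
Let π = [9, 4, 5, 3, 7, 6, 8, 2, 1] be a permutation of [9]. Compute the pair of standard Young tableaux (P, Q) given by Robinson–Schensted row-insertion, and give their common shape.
P = [1, 5, 6, 8] / [2, 7] / [3] / [4] / [9];  Q = [1, 3, 5, 7] / [2, 6] / [4] / [8] / [9];  common shape = (4, 2, 1, 1, 1)

Row-insert the values π_1, π_2, … into P one at a time, bumping the leftmost entry strictly greater than the inserted value down to the next row. The recording tableau Q records, in position (i, j), the step at which that cell was added to P.
  Insert 9 (step 1): P = [9];  Q = [1]
  Insert 4 (step 2): P = [4] / [9];  Q = [1] / [2]
  Insert 5 (step 3): P = [4, 5] / [9];  Q = [1, 3] / [2]
  Insert 3 (step 4): P = [3, 5] / [4] / [9];  Q = [1, 3] / [2] / [4]
  Insert 7 (step 5): P = [3, 5, 7] / [4] / [9];  Q = [1, 3, 5] / [2] / [4]
  Insert 6 (step 6): P = [3, 5, 6] / [4, 7] / [9];  Q = [1, 3, 5] / [2, 6] / [4]
  Insert 8 (step 7): P = [3, 5, 6, 8] / [4, 7] / [9];  Q = [1, 3, 5, 7] / [2, 6] / [4]
  Insert 2 (step 8): P = [2, 5, 6, 8] / [3, 7] / [4] / [9];  Q = [1, 3, 5, 7] / [2, 6] / [4] / [8]
  Insert 1 (step 9): P = [1, 5, 6, 8] / [2, 7] / [3] / [4] / [9];  Q = [1, 3, 5, 7] / [2, 6] / [4] / [8] / [9]
Final shape: (4, 2, 1, 1, 1).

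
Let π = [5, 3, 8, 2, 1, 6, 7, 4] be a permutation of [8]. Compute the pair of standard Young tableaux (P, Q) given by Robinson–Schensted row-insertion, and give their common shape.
P = [1, 4, 7] / [2, 6] / [3, 8] / [5];  Q = [1, 3, 7] / [2, 6] / [4, 8] / [5];  common shape = (3, 2, 2, 1)

Row-insert the values π_1, π_2, … into P one at a time, bumping the leftmost entry strictly greater than the inserted value down to the next row. The recording tableau Q records, in position (i, j), the step at which that cell was added to P.
  Insert 5 (step 1): P = [5];  Q = [1]
  Insert 3 (step 2): P = [3] / [5];  Q = [1] / [2]
  Insert 8 (step 3): P = [3, 8] / [5];  Q = [1, 3] / [2]
  Insert 2 (step 4): P = [2, 8] / [3] / [5];  Q = [1, 3] / [2] / [4]
  Insert 1 (step 5): P = [1, 8] / [2] / [3] / [5];  Q = [1, 3] / [2] / [4] / [5]
  Insert 6 (step 6): P = [1, 6] / [2, 8] / [3] / [5];  Q = [1, 3] / [2, 6] / [4] / [5]
  Insert 7 (step 7): P = [1, 6, 7] / [2, 8] / [3] / [5];  Q = [1, 3, 7] / [2, 6] / [4] / [5]
  Insert 4 (step 8): P = [1, 4, 7] / [2, 6] / [3, 8] / [5];  Q = [1, 3, 7] / [2, 6] / [4, 8] / [5]
Final shape: (3, 2, 2, 1).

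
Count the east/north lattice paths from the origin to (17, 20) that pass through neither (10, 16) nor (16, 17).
Number of paths = 9634012300

Inclusion–exclusion. Total paths: C(37, 17) = 15905368710. Through P₁: C(26, 10)·C(11, 7) = 1752872550. Through P₂: C(33, 16)·C(4, 1) = 4667212440. Since P₁ is strictly southwest of P₂, a monotone path through both must visit P₁ then P₂; paths through both = C(26, 10)·C(7, 6)·C(4, 1) = 148728580. Avoid both = 15905368710 − 1752872550 − 4667212440 + 148728580 = 9634012300.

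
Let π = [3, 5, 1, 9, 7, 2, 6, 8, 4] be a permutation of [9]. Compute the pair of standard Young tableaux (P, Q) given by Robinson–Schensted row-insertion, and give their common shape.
P = [1, 2, 4, 8] / [3, 5, 6] / [7] / [9];  Q = [1, 2, 4, 8] / [3, 5, 7] / [6] / [9];  common shape = (4, 3, 1, 1)

Row-insert the values π_1, π_2, … into P one at a time, bumping the leftmost entry strictly greater than the inserted value down to the next row. The recording tableau Q records, in position (i, j), the step at which that cell was added to P.
  Insert 3 (step 1): P = [3];  Q = [1]
  Insert 5 (step 2): P = [3, 5];  Q = [1, 2]
  Insert 1 (step 3): P = [1, 5] / [3];  Q = [1, 2] / [3]
  Insert 9 (step 4): P = [1, 5, 9] / [3];  Q = [1, 2, 4] / [3]
  Insert 7 (step 5): P = [1, 5, 7] / [3, 9];  Q = [1, 2, 4] / [3, 5]
  Insert 2 (step 6): P = [1, 2, 7] / [3, 5] / [9];  Q = [1, 2, 4] / [3, 5] / [6]
  Insert 6 (step 7): P = [1, 2, 6] / [3, 5, 7] / [9];  Q = [1, 2, 4] / [3, 5, 7] / [6]
  Insert 8 (step 8): P = [1, 2, 6, 8] / [3, 5, 7] / [9];  Q = [1, 2, 4, 8] / [3, 5, 7] / [6]
  Insert 4 (step 9): P = [1, 2, 4, 8] / [3, 5, 6] / [7] / [9];  Q = [1, 2, 4, 8] / [3, 5, 7] / [6] / [9]
Final shape: (4, 3, 1, 1).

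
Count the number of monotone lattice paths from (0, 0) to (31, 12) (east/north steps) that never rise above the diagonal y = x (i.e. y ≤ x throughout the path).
Number of paths = 9586673915

By the reflection principle (André's argument), the number of monotone paths to (31, 12) with n ≤ m that never go above y = x is C(43, 31) − C(43, 32) = 15338678264 − 5752004349 = 9586673915.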